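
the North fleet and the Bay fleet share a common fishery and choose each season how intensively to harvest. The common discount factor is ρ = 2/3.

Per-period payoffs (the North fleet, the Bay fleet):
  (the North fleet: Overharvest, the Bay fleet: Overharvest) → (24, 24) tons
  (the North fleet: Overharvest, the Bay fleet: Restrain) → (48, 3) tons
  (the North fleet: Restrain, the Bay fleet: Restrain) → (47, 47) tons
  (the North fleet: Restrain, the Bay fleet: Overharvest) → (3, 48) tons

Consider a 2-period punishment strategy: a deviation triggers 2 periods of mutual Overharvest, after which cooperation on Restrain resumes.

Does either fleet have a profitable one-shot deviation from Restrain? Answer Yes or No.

Comparing payoff streams over the 3 periods until play realigns: cooperate → 47(1+ρ+…+ρ^2); deviate → 48 + 24(ρ+…+ρ^2).
Cooperation is sustained iff (47−24)(ρ+…+ρ^2) ≥ 48−47.
ρ+…+ρ^2 = 2/3·(1−(2/3)^2)/(1−2/3) = 1.1111, and (48−47)/(47−24) = 0.0435.
1.1111 ≥ 0.0435, so cooperation is sustainable.

No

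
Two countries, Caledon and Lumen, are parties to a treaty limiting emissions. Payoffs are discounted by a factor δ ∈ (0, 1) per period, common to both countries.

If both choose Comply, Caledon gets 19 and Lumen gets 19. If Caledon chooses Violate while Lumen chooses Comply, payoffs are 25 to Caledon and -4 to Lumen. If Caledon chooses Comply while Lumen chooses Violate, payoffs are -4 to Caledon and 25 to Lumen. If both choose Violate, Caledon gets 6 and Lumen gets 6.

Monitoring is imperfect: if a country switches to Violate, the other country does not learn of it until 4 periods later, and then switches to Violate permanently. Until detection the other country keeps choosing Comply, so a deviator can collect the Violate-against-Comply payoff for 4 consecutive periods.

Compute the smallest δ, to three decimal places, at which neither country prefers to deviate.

0.750

The best deviation is to choose Violate for all 4 undetected periods, earning 25 each, then 6 forever once detected.
Deviation value: 25(1−δ^4)/(1−δ) + 6δ^4/(1−δ); cooperation value: 19/(1−δ).
IC: 19 ≥ 25(1−δ^4) + 6δ^4 = 25 − 19δ^4.
So δ^4 ≥ 6/19, giving δ ≥ (6/19)^(1/4) ≈ 0.750.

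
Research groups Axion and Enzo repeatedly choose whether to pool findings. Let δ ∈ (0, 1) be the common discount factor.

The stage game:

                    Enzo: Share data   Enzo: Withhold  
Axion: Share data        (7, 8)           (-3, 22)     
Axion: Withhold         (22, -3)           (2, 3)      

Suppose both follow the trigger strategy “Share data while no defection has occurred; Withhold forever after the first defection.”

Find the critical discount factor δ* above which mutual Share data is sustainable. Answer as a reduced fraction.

Axion: cooperation gives 7 each period; deviation gives 22 once then 2 forever.
  7/(1−δ) ≥ 22 + 2δ/(1−δ) ⇒ δ ≥ 15/20 = 3/4.
Enzo: cooperation gives 8 each period; deviation gives 22 once then 3 forever.
  δ ≥ 14/19.
Both must hold, so the binding constraint is Axion's: δ ≥ 3/4.

3/4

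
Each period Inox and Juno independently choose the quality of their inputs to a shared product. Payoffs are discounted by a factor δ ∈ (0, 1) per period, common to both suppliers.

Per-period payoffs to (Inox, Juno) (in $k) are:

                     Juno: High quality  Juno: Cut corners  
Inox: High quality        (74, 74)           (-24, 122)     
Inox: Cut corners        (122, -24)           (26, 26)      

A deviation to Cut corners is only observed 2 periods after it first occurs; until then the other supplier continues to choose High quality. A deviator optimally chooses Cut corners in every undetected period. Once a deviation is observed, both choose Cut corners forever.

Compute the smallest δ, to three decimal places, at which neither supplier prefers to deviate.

A deviator earns 122 for 2 periods, then 26 forever; cooperating earns 74 forever. Multiplying the IC by (1−δ):
74 ≥ 122(1−δ^2) + 26δ^2, so 96·δ^2 ≥ 48 and δ^2 ≥ 1/2.
δ ≥ (1/2)^(1/2) ≈ 0.707.

0.707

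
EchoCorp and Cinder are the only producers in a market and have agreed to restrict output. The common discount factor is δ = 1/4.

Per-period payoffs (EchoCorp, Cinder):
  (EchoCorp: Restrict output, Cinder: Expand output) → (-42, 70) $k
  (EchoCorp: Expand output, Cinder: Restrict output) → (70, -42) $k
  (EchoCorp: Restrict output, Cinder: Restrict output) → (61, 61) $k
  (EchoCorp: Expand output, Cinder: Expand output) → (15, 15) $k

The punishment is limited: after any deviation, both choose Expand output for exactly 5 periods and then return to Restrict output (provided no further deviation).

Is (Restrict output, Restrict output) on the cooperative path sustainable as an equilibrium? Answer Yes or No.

Comparing payoff streams over the 6 periods until play realigns: cooperate → 61(1+δ+…+δ^5); deviate → 70 + 15(δ+…+δ^5).
Cooperation is sustained iff (61−15)(δ+…+δ^5) ≥ 70−61.
δ+…+δ^5 = 1/4·(1−(1/4)^5)/(1−1/4) = 0.3330, and (70−61)/(61−15) = 0.1957.
0.3330 ≥ 0.1957, so cooperation is sustainable.

Yes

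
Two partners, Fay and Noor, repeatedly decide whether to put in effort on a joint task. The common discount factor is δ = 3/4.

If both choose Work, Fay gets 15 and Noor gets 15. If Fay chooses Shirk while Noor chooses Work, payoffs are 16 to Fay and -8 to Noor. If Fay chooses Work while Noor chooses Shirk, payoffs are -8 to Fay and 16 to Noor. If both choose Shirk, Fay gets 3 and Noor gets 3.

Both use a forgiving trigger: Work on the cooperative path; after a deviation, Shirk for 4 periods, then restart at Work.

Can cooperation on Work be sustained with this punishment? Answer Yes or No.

Yes

Comparing payoff streams over the 5 periods until play realigns: cooperate → 15(1+δ+…+δ^4); deviate → 16 + 3(δ+…+δ^4).
Cooperation is sustained iff (15−3)(δ+…+δ^4) ≥ 16−15.
δ+…+δ^4 = 3/4·(1−(3/4)^4)/(1−3/4) = 2.0508, and (16−15)/(15−3) = 0.0833.
2.0508 ≥ 0.0833, so cooperation is sustainable.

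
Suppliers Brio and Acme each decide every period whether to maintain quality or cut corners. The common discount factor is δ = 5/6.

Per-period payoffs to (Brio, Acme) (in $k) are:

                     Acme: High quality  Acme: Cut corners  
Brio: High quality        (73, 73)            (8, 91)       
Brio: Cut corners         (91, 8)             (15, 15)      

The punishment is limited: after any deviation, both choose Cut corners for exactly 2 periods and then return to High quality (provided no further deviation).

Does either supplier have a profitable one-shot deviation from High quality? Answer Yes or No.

IC: δ+…+δ^2 ≥ (91−73)/(73−15) = 9/29.
At δ = 5/6: partial sum = 1.5278 ≥ 0.3103. Cooperation sustainable.

No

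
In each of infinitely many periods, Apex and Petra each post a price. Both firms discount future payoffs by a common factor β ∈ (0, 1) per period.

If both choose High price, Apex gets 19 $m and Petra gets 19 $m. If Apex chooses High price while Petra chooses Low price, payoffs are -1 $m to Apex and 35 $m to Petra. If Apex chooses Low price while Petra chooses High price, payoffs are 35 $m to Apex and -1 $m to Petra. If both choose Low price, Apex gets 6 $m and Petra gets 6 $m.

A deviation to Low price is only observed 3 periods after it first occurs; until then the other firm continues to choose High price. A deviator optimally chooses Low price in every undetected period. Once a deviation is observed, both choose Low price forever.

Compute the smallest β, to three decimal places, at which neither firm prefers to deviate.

0.820

A deviator earns 35 for 3 periods, then 6 forever; cooperating earns 19 forever. Multiplying the IC by (1−β):
19 ≥ 35(1−β^3) + 6β^3, so 29·β^3 ≥ 16 and β^3 ≥ 16/29.
β ≥ (16/29)^(1/3) ≈ 0.820.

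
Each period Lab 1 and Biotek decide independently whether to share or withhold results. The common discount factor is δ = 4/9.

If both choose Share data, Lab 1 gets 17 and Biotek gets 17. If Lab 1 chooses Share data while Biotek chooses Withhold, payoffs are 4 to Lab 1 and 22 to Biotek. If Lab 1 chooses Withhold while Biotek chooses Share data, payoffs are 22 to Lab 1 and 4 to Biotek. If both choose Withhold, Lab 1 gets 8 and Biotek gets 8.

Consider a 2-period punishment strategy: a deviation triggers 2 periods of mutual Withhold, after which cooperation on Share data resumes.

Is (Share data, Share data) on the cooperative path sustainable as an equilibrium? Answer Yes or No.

Yes

IC: δ+…+δ^2 ≥ (22−17)/(17−8) = 5/9.
At δ = 4/9: partial sum = 0.6420 ≥ 0.5556. Cooperation sustainable.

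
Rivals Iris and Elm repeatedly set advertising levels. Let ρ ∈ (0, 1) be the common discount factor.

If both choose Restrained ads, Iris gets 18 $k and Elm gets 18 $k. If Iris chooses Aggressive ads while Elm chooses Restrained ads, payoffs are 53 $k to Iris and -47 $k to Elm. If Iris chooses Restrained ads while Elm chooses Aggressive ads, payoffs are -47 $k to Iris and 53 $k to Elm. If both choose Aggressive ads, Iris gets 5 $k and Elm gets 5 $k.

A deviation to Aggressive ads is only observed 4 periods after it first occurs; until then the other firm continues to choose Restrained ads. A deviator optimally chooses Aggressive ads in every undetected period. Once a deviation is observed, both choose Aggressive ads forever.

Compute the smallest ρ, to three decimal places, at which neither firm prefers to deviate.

The best deviation is to choose Aggressive ads for all 4 undetected periods, earning 53 each, then 5 forever once detected.
Deviation value: 53(1−ρ^4)/(1−ρ) + 5ρ^4/(1−ρ); cooperation value: 18/(1−ρ).
IC: 18 ≥ 53(1−ρ^4) + 5ρ^4 = 53 − 48ρ^4.
So ρ^4 ≥ 35/48, giving ρ ≥ (35/48)^(1/4) ≈ 0.924.

0.924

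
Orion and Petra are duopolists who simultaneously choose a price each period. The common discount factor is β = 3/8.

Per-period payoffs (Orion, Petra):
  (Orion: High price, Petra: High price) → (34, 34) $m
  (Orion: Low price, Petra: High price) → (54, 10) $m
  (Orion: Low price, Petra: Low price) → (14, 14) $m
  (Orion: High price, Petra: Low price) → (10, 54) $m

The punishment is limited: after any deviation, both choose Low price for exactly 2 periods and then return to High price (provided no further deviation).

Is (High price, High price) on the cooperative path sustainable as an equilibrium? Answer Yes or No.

No

A one-shot deviation gives 54 now, then 14 for 2 periods, then back to 34.
Gain from deviating: (54−34) today; loss: (34−14) in each of the next 2 periods.
No-deviation condition: (34−14)(β+…+β^2) ≥ 54−34, i.e. β+…+β^2 ≥ 1.
At β = 3/8: β+…+β^2 = 0.5156 < 1.0000.
So cooperation is not sustainable.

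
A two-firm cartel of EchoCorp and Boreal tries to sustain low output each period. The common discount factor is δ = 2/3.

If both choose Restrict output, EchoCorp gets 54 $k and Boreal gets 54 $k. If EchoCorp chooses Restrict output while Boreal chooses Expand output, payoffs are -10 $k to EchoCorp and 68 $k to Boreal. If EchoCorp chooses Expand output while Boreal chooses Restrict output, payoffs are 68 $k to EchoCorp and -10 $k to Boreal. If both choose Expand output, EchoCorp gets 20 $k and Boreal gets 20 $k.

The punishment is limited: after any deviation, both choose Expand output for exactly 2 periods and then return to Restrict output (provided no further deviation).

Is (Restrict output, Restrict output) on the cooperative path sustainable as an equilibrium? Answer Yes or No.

Comparing payoff streams over the 3 periods until play realigns: cooperate → 54(1+δ+…+δ^2); deviate → 68 + 20(δ+…+δ^2).
Cooperation is sustained iff (54−20)(δ+…+δ^2) ≥ 68−54.
δ+…+δ^2 = 2/3·(1−(2/3)^2)/(1−2/3) = 1.1111, and (68−54)/(54−20) = 0.4118.
1.1111 ≥ 0.4118, so cooperation is sustainable.

Yes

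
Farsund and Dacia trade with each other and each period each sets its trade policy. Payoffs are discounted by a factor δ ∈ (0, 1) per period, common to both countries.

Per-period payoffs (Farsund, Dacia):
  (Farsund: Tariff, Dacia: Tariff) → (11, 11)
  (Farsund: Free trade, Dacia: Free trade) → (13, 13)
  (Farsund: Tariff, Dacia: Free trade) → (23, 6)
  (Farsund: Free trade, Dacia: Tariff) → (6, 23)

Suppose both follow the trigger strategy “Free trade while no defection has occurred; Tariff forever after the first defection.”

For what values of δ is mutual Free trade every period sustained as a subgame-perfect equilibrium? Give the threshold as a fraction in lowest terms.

5/6

One-period gain from deviating is 23 − 13 = 10. The loss is 13 − 11 = 2 in every subsequent period, with present value 2·δ/(1−δ).
Deviation is unprofitable when 2·δ/(1−δ) ≥ 10, i.e. δ/(1−δ) ≥ 5.
Equivalently δ ≥ 10/(10+2) = 5/6.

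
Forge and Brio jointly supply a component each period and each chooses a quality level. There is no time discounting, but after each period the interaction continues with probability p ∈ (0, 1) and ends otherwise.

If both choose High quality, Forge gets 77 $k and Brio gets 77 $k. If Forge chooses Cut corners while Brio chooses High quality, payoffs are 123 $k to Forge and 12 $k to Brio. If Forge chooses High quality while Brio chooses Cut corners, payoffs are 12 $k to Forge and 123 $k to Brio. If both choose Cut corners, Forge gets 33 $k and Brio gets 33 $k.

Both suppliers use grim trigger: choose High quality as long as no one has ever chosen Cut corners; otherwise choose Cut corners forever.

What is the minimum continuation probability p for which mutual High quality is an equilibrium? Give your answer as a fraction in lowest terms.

23/45

Expected cooperation value is 77 + p·77 + p²·77 + … = 77/(1−p); deviation gives 123 + p·33/(1−p).
77 ≥ 123(1−p) + 33p ⇒ 90p ≥ 46 ⇒ p ≥ 46/90 = 23/45.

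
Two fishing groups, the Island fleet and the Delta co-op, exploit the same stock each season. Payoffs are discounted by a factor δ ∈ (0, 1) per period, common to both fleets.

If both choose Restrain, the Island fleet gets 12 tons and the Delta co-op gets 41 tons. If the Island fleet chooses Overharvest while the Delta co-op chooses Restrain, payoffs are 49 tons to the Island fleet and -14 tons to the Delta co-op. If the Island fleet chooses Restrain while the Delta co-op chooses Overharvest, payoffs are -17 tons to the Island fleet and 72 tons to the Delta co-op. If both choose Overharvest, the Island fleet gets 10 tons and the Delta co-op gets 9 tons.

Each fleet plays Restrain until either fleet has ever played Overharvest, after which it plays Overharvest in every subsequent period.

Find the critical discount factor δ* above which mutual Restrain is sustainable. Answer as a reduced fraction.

37/39

the Island fleet: cooperation gives 12 each period; deviation gives 49 once then 10 forever.
  12/(1−δ) ≥ 49 + 10δ/(1−δ) ⇒ δ ≥ 37/39.
the Delta co-op: cooperation gives 41 each period; deviation gives 72 once then 9 forever.
  δ ≥ 31/63.
Both must hold, so the binding constraint is the Island fleet's: δ ≥ 37/39.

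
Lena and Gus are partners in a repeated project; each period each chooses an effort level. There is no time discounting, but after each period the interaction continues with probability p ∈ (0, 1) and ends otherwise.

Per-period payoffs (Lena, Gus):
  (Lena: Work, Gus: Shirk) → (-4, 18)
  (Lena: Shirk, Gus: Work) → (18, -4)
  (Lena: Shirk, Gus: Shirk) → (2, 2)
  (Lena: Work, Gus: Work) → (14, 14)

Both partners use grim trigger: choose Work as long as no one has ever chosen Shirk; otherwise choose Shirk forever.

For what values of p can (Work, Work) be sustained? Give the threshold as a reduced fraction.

1/4

Expected cooperation value is 14 + p·14 + p²·14 + … = 14/(1−p); deviation gives 18 + p·2/(1−p).
14 ≥ 18(1−p) + 2p ⇒ 16p ≥ 4 ⇒ p ≥ 4/16 = 1/4.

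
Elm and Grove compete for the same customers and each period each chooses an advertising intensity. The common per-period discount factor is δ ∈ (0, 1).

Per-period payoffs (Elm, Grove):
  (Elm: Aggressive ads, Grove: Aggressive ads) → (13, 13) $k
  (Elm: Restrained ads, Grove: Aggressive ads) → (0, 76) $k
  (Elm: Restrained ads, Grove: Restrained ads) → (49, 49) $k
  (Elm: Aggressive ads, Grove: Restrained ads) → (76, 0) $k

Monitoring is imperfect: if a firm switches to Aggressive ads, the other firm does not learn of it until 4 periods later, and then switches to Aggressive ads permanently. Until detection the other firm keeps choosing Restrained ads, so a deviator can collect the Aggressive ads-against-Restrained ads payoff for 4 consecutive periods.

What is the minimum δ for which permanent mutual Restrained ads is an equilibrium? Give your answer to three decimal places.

0.809

The best deviation is to choose Aggressive ads for all 4 undetected periods, earning 76 each, then 13 forever once detected.
Deviation value: 76(1−δ^4)/(1−δ) + 13δ^4/(1−δ); cooperation value: 49/(1−δ).
IC: 49 ≥ 76(1−δ^4) + 13δ^4 = 76 − 63δ^4.
So δ^4 ≥ 27/63 = 3/7, giving δ ≥ (3/7)^(1/4) ≈ 0.809.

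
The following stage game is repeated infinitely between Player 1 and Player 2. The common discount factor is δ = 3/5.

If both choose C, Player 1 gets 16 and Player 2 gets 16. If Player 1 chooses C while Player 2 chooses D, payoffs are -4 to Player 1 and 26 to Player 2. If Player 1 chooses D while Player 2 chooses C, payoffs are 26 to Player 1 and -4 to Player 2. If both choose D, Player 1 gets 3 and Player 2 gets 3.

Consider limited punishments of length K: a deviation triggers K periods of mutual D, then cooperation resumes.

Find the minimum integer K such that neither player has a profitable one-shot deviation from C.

2

No profitable deviation requires (16−3)(δ+…+δ^K) ≥ 26−16, i.e. δ+…+δ^K ≥ 10/13 ≈ 0.7692.
With δ = 3/5, the partial sums are K=1: 0.6000, K=2: 0.9600.
K = 2 is the first length at which the sum reaches 0.7692.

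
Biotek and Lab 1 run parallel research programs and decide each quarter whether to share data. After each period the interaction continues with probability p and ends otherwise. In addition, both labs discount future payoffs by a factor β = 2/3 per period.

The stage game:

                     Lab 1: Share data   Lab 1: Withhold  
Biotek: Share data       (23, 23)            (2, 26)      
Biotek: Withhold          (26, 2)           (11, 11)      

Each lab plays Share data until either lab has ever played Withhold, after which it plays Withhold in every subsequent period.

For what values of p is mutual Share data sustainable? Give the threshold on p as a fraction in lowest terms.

With continuation probability p and discount β, the effective per-period discount factor is βp.
Grim-trigger IC: βp ≥ (26−23)/(26−11) = 1/5.
So p ≥ (1/5)/(2/3) = 3/10.

3/10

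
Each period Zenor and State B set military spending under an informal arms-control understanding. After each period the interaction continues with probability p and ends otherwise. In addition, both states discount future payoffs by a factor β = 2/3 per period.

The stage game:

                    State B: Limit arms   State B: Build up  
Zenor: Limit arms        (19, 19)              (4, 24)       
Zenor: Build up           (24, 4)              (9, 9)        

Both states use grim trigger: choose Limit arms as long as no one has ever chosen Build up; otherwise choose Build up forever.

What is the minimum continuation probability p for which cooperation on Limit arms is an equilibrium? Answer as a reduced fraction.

With continuation probability p and discount β, the effective per-period discount factor is βp.
Grim-trigger IC: βp ≥ (24−19)/(24−9) = 1/3.
So p ≥ (1/3)/(2/3) = 1/2.

1/2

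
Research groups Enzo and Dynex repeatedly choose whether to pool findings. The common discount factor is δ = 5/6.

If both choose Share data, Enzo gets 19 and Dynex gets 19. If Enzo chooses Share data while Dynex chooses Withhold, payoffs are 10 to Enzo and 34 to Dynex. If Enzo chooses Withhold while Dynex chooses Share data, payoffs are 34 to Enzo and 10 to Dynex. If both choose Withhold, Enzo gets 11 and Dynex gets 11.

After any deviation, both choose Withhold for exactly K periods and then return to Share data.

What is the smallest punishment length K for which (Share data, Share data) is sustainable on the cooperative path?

3

Need Σ_{k=1}^{K} δ^k ≥ (34−19)/(19−11) = 1.8750 at δ = 5/6.
At K = 2 the sum is 1.5278 < 1.8750; at K = 3 it is 2.1065 ≥ 1.8750.
So the minimum punishment length is K = 3.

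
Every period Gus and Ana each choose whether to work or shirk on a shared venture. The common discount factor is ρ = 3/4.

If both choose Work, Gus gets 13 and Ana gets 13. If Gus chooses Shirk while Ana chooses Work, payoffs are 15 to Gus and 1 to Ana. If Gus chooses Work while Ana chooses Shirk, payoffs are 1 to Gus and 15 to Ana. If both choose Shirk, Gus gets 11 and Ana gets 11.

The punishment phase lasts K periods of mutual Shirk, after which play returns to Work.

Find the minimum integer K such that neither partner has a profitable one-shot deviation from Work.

No profitable deviation requires (13−11)(ρ+…+ρ^K) ≥ 15−13, i.e. ρ+…+ρ^K ≥ 1 ≈ 1.0000.
With ρ = 3/4, the partial sums are K=1: 0.7500, K=2: 1.3125.
K = 2 is the first length at which the sum reaches 1.0000.

2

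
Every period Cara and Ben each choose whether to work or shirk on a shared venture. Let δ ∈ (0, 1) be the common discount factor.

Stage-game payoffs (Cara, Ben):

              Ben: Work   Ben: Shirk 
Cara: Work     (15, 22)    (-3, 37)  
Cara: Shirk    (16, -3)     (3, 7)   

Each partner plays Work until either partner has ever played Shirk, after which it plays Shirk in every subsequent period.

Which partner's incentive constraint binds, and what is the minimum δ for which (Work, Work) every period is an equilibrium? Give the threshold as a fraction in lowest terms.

Ben; δ ≥ 1/2

Cara's threshold: (16−15)/(16−3) = 1/13.
Ben's threshold: (37−22)/(37−7) = 1/2.
1/13 < 1/2, so Ben binds and δ* = 1/2.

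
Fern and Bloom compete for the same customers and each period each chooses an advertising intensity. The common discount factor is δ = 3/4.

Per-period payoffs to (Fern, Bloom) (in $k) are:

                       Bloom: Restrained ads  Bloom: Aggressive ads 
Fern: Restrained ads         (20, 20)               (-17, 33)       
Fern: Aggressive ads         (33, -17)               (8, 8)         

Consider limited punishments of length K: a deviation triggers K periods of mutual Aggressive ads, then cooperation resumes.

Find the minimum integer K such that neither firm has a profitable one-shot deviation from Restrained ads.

2

IC: δ(1−δ^K)/(1−δ) ≥ (33−20)/(20−8) = 13/12.
With δ = 3/4: need 1 − δ^K ≥ 13/12·(1−3/4)/(3/4), i.e. δ^K ≤ 0.6389.
Since (3/4)^1 = 0.7500 and (3/4)^2 = 0.5625, the smallest such K is 2.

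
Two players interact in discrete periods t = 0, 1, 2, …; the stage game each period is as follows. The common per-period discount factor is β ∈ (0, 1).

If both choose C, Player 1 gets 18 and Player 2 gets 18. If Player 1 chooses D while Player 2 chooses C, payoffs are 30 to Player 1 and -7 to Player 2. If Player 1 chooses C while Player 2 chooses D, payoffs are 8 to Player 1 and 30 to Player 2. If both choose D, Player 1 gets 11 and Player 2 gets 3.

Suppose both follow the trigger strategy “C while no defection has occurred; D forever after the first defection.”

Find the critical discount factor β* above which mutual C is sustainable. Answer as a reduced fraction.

12/19

Player 1's threshold: (30−18)/(30−11) = 12/19.
Player 2's threshold: (30−18)/(30−3) = 4/9.
12/19 > 4/9, so Player 1 binds and β* = 12/19.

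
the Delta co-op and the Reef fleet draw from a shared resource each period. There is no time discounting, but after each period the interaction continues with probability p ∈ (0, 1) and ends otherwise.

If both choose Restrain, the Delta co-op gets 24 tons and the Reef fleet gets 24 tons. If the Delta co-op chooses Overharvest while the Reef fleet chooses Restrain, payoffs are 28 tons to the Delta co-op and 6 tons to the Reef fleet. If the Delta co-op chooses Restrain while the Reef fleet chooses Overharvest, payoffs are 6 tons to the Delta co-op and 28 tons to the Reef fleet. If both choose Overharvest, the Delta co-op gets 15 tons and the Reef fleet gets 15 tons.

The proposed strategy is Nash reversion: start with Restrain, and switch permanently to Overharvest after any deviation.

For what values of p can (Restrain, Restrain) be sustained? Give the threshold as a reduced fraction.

Expected cooperation value is 24 + p·24 + p²·24 + … = 24/(1−p); deviation gives 28 + p·15/(1−p).
24 ≥ 28(1−p) + 15p ⇒ 13p ≥ 4 ⇒ p ≥ 4/13.

4/13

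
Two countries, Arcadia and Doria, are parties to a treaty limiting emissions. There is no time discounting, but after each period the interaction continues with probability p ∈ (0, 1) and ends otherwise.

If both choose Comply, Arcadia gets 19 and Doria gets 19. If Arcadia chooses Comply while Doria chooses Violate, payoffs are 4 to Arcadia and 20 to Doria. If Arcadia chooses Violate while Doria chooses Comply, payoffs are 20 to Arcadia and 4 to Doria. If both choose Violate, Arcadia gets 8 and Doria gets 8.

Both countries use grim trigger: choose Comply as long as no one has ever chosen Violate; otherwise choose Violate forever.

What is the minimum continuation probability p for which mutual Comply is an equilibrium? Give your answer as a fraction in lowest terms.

Expected cooperation value is 19 + p·19 + p²·19 + … = 19/(1−p); deviation gives 20 + p·8/(1−p).
19 ≥ 20(1−p) + 8p ⇒ 12p ≥ 1 ⇒ p ≥ 1/12.

1/12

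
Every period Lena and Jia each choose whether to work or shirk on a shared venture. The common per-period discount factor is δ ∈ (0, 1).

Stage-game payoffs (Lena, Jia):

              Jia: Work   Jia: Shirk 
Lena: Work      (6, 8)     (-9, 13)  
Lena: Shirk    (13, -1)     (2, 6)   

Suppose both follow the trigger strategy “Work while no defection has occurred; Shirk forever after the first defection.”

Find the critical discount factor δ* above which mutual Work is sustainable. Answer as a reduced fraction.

Lena's threshold: (13−6)/(13−2) = 7/11.
Jia's threshold: (13−8)/(13−6) = 5/7.
7/11 < 5/7, so Jia binds and δ* = 5/7.

5/7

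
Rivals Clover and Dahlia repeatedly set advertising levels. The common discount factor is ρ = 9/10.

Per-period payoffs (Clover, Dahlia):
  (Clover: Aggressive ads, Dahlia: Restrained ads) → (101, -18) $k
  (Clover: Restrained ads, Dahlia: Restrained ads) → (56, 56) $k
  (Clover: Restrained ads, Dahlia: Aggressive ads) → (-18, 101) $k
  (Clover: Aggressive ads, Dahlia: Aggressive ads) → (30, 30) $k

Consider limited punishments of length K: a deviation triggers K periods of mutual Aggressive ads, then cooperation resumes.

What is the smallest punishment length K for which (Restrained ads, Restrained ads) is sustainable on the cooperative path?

3

Need Σ_{k=1}^{K} ρ^k ≥ (101−56)/(56−30) = 1.7308 at ρ = 9/10.
At K = 2 the sum is 1.7100 < 1.7308; at K = 3 it is 2.4390 ≥ 1.7308.
So the minimum punishment length is K = 3.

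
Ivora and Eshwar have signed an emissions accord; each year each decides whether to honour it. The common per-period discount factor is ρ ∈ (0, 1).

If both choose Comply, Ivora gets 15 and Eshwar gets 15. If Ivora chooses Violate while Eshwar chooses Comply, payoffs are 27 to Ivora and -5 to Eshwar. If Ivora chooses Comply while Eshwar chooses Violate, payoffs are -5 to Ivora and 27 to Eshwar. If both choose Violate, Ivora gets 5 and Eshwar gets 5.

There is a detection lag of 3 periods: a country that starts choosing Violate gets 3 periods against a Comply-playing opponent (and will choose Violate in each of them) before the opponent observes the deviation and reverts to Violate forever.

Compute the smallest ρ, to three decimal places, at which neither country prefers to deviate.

0.817

Deviating for the 3 undetected periods gains 27−15 = 12 per period over cooperation, then loses 15−5 = 10 per period forever once punishment starts.
Gain: 12(1 + ρ + … + ρ^2); loss: 10·ρ^3/(1−ρ).
No profitable deviation ⇔ 12(1−ρ^3) ≤ 10·ρ^3, i.e. ρ^3 ≥ 12/(12+10) = 6/11.
Hence ρ ≥ (6/11)^(1/3) ≈ 0.817.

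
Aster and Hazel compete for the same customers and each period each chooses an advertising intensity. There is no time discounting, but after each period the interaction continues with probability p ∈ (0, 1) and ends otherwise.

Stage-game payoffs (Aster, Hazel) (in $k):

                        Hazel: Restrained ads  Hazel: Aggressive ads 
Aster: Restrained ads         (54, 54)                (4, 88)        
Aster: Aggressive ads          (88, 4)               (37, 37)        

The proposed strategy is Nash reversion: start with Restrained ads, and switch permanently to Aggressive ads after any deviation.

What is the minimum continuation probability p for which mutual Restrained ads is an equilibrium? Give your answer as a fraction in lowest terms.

Expected cooperation value is 54 + p·54 + p²·54 + … = 54/(1−p); deviation gives 88 + p·37/(1−p).
54 ≥ 88(1−p) + 37p ⇒ 51p ≥ 34 ⇒ p ≥ 34/51 = 2/3.

2/3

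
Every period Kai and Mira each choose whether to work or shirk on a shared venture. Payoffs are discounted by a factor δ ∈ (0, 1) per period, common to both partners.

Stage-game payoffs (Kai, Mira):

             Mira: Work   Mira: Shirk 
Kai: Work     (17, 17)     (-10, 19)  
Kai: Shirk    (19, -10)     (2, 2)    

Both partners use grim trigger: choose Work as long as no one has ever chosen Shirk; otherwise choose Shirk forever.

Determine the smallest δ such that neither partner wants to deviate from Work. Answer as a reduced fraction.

Under grim trigger the critical discount factor is (T−C)/(T−P) with T = 19, C = 17, P = 2.
δ* = (19−17)/(19−2) = 2/17.

2/17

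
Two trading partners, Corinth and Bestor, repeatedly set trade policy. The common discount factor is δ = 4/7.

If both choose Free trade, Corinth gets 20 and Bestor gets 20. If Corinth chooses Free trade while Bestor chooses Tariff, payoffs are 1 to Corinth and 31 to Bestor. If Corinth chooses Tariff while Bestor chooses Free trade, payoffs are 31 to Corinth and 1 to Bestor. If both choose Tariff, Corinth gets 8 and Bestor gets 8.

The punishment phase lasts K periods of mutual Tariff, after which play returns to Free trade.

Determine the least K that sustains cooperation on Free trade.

3

No profitable deviation requires (20−8)(δ+…+δ^K) ≥ 31−20, i.e. δ+…+δ^K ≥ 11/12 ≈ 0.9167.
With δ = 4/7, the partial sums are K=1: 0.5714, K=2: 0.8980, K=3: 1.0845.
K = 3 is the first length at which the sum reaches 0.9167.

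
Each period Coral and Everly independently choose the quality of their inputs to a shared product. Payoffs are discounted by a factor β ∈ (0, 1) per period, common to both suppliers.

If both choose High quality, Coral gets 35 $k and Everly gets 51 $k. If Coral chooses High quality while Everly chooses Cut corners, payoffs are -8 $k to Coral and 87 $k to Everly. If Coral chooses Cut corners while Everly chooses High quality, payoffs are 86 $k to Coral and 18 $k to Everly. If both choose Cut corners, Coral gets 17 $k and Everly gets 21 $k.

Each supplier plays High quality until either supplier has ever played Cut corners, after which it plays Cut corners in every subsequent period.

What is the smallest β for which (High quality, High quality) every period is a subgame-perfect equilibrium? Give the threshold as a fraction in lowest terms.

17/23

Coral's threshold: (86−35)/(86−17) = 17/23.
Everly's threshold: (87−51)/(87−21) = 6/11.
17/23 > 6/11, so Coral binds and β* = 17/23.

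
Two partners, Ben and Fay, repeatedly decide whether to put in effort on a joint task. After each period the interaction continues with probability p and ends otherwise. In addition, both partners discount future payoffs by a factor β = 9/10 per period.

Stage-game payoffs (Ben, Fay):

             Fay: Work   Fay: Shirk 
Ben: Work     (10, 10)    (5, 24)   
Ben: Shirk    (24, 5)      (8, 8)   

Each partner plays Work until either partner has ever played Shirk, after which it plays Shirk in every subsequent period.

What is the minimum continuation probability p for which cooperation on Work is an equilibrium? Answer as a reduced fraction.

Expected continuation weight on next period's payoff is β·p = 9/10·p, which plays the role of the discount factor.
Cooperation requires 9/10·p ≥ (24−10)/(24−8) = 7/8, hence p ≥ 35/36.

35/36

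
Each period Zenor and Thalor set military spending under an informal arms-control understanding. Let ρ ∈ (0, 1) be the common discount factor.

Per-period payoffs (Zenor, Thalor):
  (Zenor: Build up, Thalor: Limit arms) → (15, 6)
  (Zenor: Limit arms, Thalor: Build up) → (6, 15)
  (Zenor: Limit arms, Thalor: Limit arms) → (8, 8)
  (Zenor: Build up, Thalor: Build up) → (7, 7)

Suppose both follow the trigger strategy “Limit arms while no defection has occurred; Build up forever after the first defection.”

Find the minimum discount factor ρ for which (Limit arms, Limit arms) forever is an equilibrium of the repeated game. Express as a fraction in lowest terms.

7/8

One-period gain from deviating is 15 − 8 = 7. The loss is 8 − 7 = 1 in every subsequent period, with present value 1·ρ/(1−ρ).
Deviation is unprofitable when 1·ρ/(1−ρ) ≥ 7, i.e. ρ/(1−ρ) ≥ 7.
Equivalently ρ ≥ 7/(7+1) = 7/8.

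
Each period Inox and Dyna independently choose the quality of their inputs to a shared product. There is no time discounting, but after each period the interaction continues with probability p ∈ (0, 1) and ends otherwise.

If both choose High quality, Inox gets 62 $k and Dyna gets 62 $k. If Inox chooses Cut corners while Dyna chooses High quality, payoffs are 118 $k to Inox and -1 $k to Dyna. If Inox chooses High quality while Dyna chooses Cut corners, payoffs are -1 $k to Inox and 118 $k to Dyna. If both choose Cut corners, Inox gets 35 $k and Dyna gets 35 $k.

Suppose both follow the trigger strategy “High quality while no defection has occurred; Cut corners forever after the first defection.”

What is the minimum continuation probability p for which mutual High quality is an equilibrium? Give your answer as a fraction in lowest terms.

56/83

Expected cooperation value is 62 + p·62 + p²·62 + … = 62/(1−p); deviation gives 118 + p·35/(1−p).
62 ≥ 118(1−p) + 35p ⇒ 83p ≥ 56 ⇒ p ≥ 56/83.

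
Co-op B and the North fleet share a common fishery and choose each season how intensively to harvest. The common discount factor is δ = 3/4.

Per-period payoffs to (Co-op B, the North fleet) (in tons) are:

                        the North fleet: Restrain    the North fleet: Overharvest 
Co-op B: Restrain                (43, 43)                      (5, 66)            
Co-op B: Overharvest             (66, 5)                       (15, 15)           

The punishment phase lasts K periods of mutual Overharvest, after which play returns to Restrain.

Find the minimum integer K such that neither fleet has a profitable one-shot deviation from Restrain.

Need Σ_{k=1}^{K} δ^k ≥ (66−43)/(43−15) = 0.8214 at δ = 3/4.
At K = 1 the sum is 0.7500 < 0.8214; at K = 2 it is 1.3125 ≥ 0.8214.
So the minimum punishment length is K = 2.

2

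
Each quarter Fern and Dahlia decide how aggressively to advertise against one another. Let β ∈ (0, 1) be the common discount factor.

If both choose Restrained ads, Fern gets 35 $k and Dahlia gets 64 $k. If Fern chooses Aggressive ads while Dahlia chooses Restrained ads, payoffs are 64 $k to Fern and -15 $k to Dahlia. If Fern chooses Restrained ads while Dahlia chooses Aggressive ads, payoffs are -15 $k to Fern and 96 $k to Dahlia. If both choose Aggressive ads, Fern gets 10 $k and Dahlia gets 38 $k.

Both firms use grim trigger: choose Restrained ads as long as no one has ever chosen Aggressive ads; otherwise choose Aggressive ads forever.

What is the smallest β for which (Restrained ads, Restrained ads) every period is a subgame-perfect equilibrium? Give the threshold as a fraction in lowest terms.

For Fern: deviation gain 64−35 = 29, per-period punishment loss 35−10 = 25. IC gives β ≥ 29/54.
For Dahlia: gain 32, loss 26 per period, so β ≥ 32/58 = 16/29.
The tighter constraint is Dahlia's, so cooperation needs β ≥ 16/29.

16/29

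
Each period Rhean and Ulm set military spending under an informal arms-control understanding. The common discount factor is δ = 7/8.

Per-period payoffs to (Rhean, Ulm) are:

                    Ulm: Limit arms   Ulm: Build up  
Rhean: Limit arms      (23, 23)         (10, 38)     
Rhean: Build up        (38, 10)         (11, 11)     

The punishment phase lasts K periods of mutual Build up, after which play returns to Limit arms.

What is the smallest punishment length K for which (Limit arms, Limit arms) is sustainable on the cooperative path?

2

IC: δ(1−δ^K)/(1−δ) ≥ (38−23)/(23−11) = 5/4.
With δ = 7/8: need 1 − δ^K ≥ 5/4·(1−7/8)/(7/8), i.e. δ^K ≤ 0.8214.
Since (7/8)^1 = 0.8750 and (7/8)^2 = 0.7656, the smallest such K is 2.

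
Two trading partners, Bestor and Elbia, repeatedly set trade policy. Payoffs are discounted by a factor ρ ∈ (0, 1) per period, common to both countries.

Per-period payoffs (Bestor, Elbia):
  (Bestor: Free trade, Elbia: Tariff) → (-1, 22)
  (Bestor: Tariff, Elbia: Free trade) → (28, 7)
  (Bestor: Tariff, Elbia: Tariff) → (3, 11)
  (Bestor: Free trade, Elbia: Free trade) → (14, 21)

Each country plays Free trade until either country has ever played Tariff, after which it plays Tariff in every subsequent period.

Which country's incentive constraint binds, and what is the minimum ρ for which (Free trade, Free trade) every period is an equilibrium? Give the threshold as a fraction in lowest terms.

Bestor: cooperation gives 14 each period; deviation gives 28 once then 3 forever.
  14/(1−ρ) ≥ 28 + 3ρ/(1−ρ) ⇒ ρ ≥ 14/25.
Elbia: cooperation gives 21 each period; deviation gives 22 once then 11 forever.
  ρ ≥ 1/11.
Both must hold, so the binding constraint is Bestor's: ρ ≥ 14/25.

Bestor; ρ ≥ 14/25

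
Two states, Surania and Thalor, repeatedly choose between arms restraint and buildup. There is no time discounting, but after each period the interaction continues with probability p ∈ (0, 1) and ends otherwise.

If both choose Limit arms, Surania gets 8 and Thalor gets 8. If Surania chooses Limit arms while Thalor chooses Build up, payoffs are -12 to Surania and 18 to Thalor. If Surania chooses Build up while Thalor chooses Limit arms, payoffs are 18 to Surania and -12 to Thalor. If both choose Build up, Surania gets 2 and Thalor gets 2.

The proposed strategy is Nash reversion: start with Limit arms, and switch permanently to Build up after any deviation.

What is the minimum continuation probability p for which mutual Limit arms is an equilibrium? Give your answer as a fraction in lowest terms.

5/8

Expected cooperation value is 8 + p·8 + p²·8 + … = 8/(1−p); deviation gives 18 + p·2/(1−p).
8 ≥ 18(1−p) + 2p ⇒ 16p ≥ 10 ⇒ p ≥ 10/16 = 5/8.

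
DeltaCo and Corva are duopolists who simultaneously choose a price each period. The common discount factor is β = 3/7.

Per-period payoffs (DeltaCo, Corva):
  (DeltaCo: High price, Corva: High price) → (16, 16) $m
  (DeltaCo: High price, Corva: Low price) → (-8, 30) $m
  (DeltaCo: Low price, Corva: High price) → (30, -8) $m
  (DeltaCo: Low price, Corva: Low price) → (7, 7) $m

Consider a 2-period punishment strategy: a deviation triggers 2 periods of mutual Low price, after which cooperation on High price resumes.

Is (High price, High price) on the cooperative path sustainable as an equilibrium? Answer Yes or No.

No

Comparing payoff streams over the 3 periods until play realigns: cooperate → 16(1+β+…+β^2); deviate → 30 + 7(β+…+β^2).
Cooperation is sustained iff (16−7)(β+…+β^2) ≥ 30−16.
β+…+β^2 = 3/7·(1−(3/7)^2)/(1−3/7) = 0.6122, and (30−16)/(16−7) = 1.5556.
0.6122 < 1.5556, so cooperation is not sustainable.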